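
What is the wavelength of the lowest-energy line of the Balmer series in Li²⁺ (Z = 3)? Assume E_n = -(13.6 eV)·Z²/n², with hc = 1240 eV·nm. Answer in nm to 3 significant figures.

72.9 nm

The Balmer series terminates on n_f = 2; the first line has n_i = 2+1 = 3.
ΔE = 122.4 × (1/2² − 1/3²) = 17.00 eV.
λ = 1240 / 17.00 = 72.9 nm.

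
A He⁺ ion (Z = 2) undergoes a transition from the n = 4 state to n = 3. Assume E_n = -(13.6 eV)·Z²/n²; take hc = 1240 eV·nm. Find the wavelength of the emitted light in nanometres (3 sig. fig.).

469 nm

For Z = 2 the level energies scale as Z², so the effective Rydberg energy is 13.6 × 4 = 54.40 eV.
ΔE = 54.40 × (1/3² − 1/4²) = 54.40 × 0.04861 = 2.644 eV.
λ = hc/ΔE = 1240 / 2.644 = 469 nm.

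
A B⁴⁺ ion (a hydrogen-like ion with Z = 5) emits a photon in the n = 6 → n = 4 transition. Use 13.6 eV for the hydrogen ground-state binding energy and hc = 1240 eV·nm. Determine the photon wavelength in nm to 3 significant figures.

105 nm

For Z = 5 the level energies scale as Z², so the effective Rydberg energy is 13.6 × 25 = 340.0 eV.
ΔE = 340.0 × (1/4² − 1/6²) = 340.0 × 0.03472 = 11.81 eV.
λ = hc/ΔE = 1240 / 11.81 = 105 nm.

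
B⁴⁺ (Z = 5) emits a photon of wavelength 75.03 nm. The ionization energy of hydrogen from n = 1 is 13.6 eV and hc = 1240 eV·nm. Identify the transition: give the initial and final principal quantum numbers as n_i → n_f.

n_i = 4, n_f = 3

The photon energy is ΔE = hc/λ = 1240 / 75.03 = 16.53 eV.
With Z = 5, ΔE = 340.0 × (1/n_f² − 1/n_i²), so 1/n_f² − 1/n_i² = 0.04861.
Trying n_f = 3 gives 1/n_i² = 0.06250, i.e. n_i ≈ 4; this pair matches.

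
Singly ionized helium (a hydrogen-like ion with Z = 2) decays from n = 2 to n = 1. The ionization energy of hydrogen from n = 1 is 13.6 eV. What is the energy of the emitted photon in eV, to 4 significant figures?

The Bohr energies scale as Z², so for Z = 2: E_n = −54.40/n² eV.
E_2 = −54.40/4 = −13.60 eV and E_1 = −54.40/1 = −54.40 eV.
The photon energy is |E_2 − E_1| = 40.80 eV.

40.80 eV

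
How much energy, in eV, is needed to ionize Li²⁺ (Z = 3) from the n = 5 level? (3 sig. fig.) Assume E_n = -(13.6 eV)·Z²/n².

4.90 eV

E_n = −13.6 Z²/n² = −122.4/n² eV for Z = 3.
E_5 = −122.4/25 = −4.90 eV, so ionization (to E = 0) requires 4.90 eV.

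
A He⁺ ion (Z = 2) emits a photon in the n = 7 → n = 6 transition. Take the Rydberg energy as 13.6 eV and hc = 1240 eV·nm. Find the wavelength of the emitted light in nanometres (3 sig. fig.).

3090 nm

For Z = 2 the level energies scale as Z², so the effective Rydberg energy is 13.6 × 4 = 54.40 eV.
ΔE = 54.40 × (1/6² − 1/7²) = 54.40 × 0.007370 = 0.4009 eV.
λ = hc/ΔE = 1240 / 0.4009 = 3090 nm.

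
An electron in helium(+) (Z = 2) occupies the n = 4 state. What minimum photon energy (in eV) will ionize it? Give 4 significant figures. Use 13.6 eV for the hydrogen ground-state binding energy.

E_n = −13.6 Z²/n² = −54.40/n² eV for Z = 2.
E_4 = −54.40/16 = −3.400 eV, so ionization (to E = 0) requires 3.400 eV.

3.400 eV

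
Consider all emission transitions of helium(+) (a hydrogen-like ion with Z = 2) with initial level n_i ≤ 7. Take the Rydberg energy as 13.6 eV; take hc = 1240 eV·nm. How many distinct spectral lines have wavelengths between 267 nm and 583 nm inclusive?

Enumerate all n_i → n_f pairs with 1 ≤ n_f < n_i ≤ 7 and compute λ = 1240 / [13.6·4·(1/n_f² − 1/n_i²)].
Lines falling in [267, 583] nm: 6→3 (273.5 nm), 5→3 (320.5 nm), 4→3 (468.9 nm), 7→4 (541.5 nm).

4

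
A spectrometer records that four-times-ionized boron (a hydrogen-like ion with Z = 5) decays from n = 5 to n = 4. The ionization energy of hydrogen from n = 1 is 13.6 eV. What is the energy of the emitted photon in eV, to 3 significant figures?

7.65 eV

The Bohr energies scale as Z², so for Z = 5: E_n = −340.0/n² eV.
E_5 = −340.0/25 = −13.60 eV and E_4 = −340.0/16 = −21.25 eV.
The photon energy is |E_5 − E_4| = 7.65 eV.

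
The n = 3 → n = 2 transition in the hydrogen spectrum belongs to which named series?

The series is set by the lower level: n_f = 2 is the Balmer series.

Balmer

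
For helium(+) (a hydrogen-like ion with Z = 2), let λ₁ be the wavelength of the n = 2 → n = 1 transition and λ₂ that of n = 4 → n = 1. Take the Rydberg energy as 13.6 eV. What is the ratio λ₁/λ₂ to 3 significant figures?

1.25

λ ∝ 1/ΔE ∝ 1/(1/n_f² − 1/n_i²), and the Z² and hc factors cancel in the ratio.
λ₁/λ₂ = (1/1² − 1/4²)/(1/1² − 1/2²) = 0.9375/0.7500 = 1.25.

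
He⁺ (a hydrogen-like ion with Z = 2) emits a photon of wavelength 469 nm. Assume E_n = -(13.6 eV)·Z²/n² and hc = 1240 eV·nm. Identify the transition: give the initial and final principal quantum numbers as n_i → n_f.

n_i = 4, n_f = 3

The photon energy is ΔE = hc/λ = 1240 / 469 = 2.644 eV.
With Z = 2, ΔE = 54.40 × (1/n_f² − 1/n_i²), so 1/n_f² − 1/n_i² = 0.04860.
Trying n_f = 3 gives 1/n_i² = 0.06251, i.e. n_i ≈ 4; this pair matches.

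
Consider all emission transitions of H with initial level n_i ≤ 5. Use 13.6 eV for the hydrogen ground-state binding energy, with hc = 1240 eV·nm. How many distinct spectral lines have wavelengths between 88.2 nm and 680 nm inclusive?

7

Enumerate all n_i → n_f pairs with 1 ≤ n_f < n_i ≤ 5 and compute λ = 1240 / [13.6·1·(1/n_f² − 1/n_i²)].
Lines falling in [88.2, 680] nm: 5→1 (94.98 nm), 4→1 (97.25 nm), 3→1 (102.6 nm), 2→1 (121.6 nm), 5→2 (434.2 nm), 4→2 (486.3 nm), 3→2 (656.5 nm).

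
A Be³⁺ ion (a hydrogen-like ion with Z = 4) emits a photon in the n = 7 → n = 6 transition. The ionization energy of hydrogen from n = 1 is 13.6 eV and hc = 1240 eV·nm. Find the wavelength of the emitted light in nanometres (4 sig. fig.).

For Z = 4 the level energies scale as Z², so the effective Rydberg energy is 13.6 × 16 = 217.6 eV.
ΔE = 217.6 × (1/6² − 1/7²) = 217.6 × 0.007370 = 1.604 eV.
λ = hc/ΔE = 1240 / 1.604 = 773.2 nm.

773.2 nm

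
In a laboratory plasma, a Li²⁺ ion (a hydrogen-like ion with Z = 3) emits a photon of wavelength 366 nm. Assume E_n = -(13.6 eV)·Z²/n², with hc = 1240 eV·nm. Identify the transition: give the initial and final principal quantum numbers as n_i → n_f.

The photon energy is ΔE = hc/λ = 1240 / 366 = 3.388 eV.
With Z = 3, ΔE = 122.4 × (1/n_f² − 1/n_i²), so 1/n_f² − 1/n_i² = 0.02768.
Trying n_f = 5 gives 1/n_i² = 0.01232, i.e. n_i ≈ 9; this pair matches.

n_i = 9, n_f = 5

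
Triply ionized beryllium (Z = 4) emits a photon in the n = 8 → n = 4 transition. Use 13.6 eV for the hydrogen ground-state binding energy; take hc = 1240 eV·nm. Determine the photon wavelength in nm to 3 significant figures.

For Z = 4 the level energies scale as Z², so the effective Rydberg energy is 13.6 × 16 = 217.6 eV.
ΔE = 217.6 × (1/4² − 1/8²) = 217.6 × 0.04688 = 10.20 eV.
λ = hc/ΔE = 1240 / 10.20 = 122 nm.

122 nm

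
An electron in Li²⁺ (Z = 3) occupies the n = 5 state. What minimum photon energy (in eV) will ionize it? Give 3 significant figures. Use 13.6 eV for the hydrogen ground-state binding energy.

E_n = −13.6 Z²/n² = −122.4/n² eV for Z = 3.
E_5 = −122.4/25 = −4.90 eV, so ionization (to E = 0) requires 4.90 eV.

4.90 eV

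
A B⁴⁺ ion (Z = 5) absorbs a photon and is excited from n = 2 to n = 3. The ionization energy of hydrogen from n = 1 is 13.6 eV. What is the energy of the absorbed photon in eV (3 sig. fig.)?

47.2 eV

The Bohr energies scale as Z², so for Z = 5: E_n = −340.0/n² eV.
E_3 = −340.0/9 = −37.78 eV and E_2 = −340.0/4 = −85.00 eV.
The photon energy is |E_3 − E_2| = 47.2 eV.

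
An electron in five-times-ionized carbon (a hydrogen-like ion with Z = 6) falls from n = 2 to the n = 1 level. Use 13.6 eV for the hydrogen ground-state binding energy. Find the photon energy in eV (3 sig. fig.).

The Bohr energies scale as Z², so for Z = 6: E_n = −489.6/n² eV.
E_2 = −489.6/4 = −122.4 eV and E_1 = −489.6/1 = −489.6 eV.
The photon energy is |E_2 − E_1| = 367 eV.

367 eV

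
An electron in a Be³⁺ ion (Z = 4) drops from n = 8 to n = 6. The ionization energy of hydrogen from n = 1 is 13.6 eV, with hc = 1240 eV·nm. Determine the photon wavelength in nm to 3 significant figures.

469 nm

For Z = 4 the level energies scale as Z², so the effective Rydberg energy is 13.6 × 16 = 217.6 eV.
ΔE = 217.6 × (1/6² − 1/8²) = 217.6 × 0.01215 = 2.644 eV.
λ = hc/ΔE = 1240 / 2.644 = 469 nm.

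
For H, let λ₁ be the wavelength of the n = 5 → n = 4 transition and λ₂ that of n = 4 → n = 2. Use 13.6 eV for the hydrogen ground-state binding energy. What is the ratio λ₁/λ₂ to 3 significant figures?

λ ∝ 1/ΔE ∝ 1/(1/n_f² − 1/n_i²), and the Z² and hc factors cancel in the ratio.
λ₁/λ₂ = (1/2² − 1/4²)/(1/4² − 1/5²) = 0.1875/0.02250 = 8.33.

8.33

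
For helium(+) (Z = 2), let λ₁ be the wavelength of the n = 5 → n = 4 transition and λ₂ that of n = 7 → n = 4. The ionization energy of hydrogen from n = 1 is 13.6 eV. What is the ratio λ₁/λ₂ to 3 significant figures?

λ ∝ 1/ΔE ∝ 1/(1/n_f² − 1/n_i²), and the Z² and hc factors cancel in the ratio.
λ₁/λ₂ = (1/4² − 1/7²)/(1/4² − 1/5²) = 0.04209/0.02250 = 1.87.

1.87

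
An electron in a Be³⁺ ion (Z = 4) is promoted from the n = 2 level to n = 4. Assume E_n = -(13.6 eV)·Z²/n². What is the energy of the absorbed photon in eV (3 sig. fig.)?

The Bohr energies scale as Z², so for Z = 4: E_n = −217.6/n² eV.
E_4 = −217.6/16 = −13.60 eV and E_2 = −217.6/4 = −54.40 eV.
The photon energy is |E_4 − E_2| = 40.8 eV.

40.8 eV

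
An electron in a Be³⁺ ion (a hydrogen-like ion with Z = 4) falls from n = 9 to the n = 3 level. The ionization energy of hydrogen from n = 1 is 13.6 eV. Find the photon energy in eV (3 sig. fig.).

21.5 eV

The Bohr energies scale as Z², so for Z = 4: E_n = −217.6/n² eV.
E_9 = −217.6/81 = −2.686 eV and E_3 = −217.6/9 = −24.18 eV.
The photon energy is |E_9 − E_3| = 21.5 eV.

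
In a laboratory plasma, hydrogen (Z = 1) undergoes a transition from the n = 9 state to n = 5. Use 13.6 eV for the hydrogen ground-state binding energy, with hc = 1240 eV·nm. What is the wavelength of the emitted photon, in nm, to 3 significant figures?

3300 nm

ΔE = 13.60 × (1/5² − 1/9²) = 13.60 × 0.02765 = 0.3761 eV.
λ = hc/ΔE = 1240 / 0.3761 = 3300 nm.
This line belongs to the Pfund series.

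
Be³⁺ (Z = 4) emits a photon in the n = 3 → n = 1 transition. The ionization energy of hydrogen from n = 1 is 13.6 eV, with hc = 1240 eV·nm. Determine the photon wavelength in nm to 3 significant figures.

6.41 nm

For Z = 4 the level energies scale as Z², so the effective Rydberg energy is 13.6 × 16 = 217.6 eV.
ΔE = 217.6 × (1/1² − 1/3²) = 217.6 × 0.8889 = 193.4 eV.
λ = hc/ΔE = 1240 / 193.4 = 6.41 nm.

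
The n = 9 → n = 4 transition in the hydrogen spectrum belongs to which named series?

Brackett

The series is set by the lower level: n_f = 4 is the Brackett series.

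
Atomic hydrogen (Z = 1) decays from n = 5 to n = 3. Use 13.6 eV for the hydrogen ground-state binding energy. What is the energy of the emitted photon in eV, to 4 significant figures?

E_5 = −13.60/25 = −0.5440 eV and E_3 = −13.60/9 = −1.511 eV.
The photon energy is |E_5 − E_3| = 0.9671 eV.

0.9671 eV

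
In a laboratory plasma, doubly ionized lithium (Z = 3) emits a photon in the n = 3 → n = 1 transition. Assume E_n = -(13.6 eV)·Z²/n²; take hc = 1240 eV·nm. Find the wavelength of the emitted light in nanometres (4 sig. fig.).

11.40 nm

For Z = 3 the level energies scale as Z², so the effective Rydberg energy is 13.6 × 9 = 122.4 eV.
ΔE = 122.4 × (1/1² − 1/3²) = 122.4 × 0.8889 = 108.8 eV.
λ = hc/ΔE = 1240 / 108.8 = 11.40 nm.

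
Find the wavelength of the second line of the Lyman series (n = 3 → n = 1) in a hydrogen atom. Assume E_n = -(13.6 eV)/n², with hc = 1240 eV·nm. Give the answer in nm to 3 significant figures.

103 nm

The Lyman series terminates on n_f = 1; the second line has n_i = 1+2 = 3.
ΔE = 13.60 × (1/1² − 1/3²) = 12.09 eV.
λ = 1240 / 12.09 = 103 nm.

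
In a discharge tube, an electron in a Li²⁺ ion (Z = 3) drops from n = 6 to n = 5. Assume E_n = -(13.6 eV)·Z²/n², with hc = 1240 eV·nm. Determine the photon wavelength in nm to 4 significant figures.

828.9 nm

For Z = 3 the level energies scale as Z², so the effective Rydberg energy is 13.6 × 9 = 122.4 eV.
ΔE = 122.4 × (1/5² − 1/6²) = 122.4 × 0.01222 = 1.496 eV.
λ = hc/ΔE = 1240 / 1.496 = 828.9 nm.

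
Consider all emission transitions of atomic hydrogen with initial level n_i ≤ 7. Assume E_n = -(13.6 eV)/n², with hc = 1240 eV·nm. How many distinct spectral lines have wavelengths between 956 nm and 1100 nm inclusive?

2

Enumerate all n_i → n_f pairs with 1 ≤ n_f < n_i ≤ 7 and compute λ = 1240 / [13.6·1·(1/n_f² − 1/n_i²)].
Lines falling in [956, 1100] nm: 7→3 (1005 nm), 6→3 (1094 nm).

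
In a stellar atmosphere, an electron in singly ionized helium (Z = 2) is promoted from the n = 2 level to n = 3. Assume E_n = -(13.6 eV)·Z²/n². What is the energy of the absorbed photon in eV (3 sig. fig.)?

7.56 eV

The Bohr energies scale as Z², so for Z = 2: E_n = −54.40/n² eV.
E_3 = −54.40/9 = −6.044 eV and E_2 = −54.40/4 = −13.60 eV.
The photon energy is |E_3 − E_2| = 7.56 eV.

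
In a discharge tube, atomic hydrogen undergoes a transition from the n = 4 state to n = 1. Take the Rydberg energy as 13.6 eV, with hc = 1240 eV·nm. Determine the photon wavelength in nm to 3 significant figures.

ΔE = 13.60 × (1/1² − 1/4²) = 13.60 × 0.9375 = 12.75 eV.
λ = hc/ΔE = 1240 / 12.75 = 97.3 nm.
This line belongs to the Lyman series.

97.3 nm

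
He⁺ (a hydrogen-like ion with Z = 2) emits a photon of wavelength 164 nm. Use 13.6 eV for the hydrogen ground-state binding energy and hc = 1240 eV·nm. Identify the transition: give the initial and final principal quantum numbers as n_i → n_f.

n_i = 3, n_f = 2

The photon energy is ΔE = hc/λ = 1240 / 164 = 7.561 eV.
With Z = 2, ΔE = 54.40 × (1/n_f² − 1/n_i²), so 1/n_f² − 1/n_i² = 0.1390.
Trying n_f = 2 gives 1/n_i² = 0.1110, i.e. n_i ≈ 3; this pair matches.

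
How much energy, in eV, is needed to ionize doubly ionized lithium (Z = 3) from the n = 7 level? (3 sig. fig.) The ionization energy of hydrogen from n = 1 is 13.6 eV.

2.50 eV

E_n = −13.6 Z²/n² = −122.4/n² eV for Z = 3.
E_7 = −122.4/49 = −2.50 eV, so ionization (to E = 0) requires 2.50 eV.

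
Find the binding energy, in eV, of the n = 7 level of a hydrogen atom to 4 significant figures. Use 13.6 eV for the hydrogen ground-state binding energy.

E_7 = −13.60/49 = −0.2776 eV, so ionization (to E = 0) requires 0.2776 eV.

0.2776 eV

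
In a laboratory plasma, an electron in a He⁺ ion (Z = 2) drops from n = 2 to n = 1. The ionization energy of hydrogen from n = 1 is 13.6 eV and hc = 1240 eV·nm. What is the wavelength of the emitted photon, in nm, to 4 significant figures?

30.39 nm

For Z = 2 the level energies scale as Z², so the effective Rydberg energy is 13.6 × 4 = 54.40 eV.
ΔE = 54.40 × (1/1² − 1/2²) = 54.40 × 0.7500 = 40.80 eV.
λ = hc/ΔE = 1240 / 40.80 = 30.39 nm.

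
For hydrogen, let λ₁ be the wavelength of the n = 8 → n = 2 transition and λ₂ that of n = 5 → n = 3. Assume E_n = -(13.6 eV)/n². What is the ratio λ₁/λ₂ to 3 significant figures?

0.303

λ ∝ 1/ΔE ∝ 1/(1/n_f² − 1/n_i²), and the Z² and hc factors cancel in the ratio.
λ₁/λ₂ = (1/3² − 1/5²)/(1/2² − 1/8²) = 0.07111/0.2344 = 0.303.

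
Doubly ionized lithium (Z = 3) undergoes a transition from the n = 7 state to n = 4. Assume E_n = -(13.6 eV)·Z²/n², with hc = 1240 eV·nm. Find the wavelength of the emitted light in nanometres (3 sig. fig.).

For Z = 3 the level energies scale as Z², so the effective Rydberg energy is 13.6 × 9 = 122.4 eV.
ΔE = 122.4 × (1/4² − 1/7²) = 122.4 × 0.04209 = 5.152 eV.
λ = hc/ΔE = 1240 / 5.152 = 241 nm.

241 nm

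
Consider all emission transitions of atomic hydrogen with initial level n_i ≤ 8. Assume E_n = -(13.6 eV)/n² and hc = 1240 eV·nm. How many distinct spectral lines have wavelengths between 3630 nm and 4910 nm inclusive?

Enumerate all n_i → n_f pairs with 1 ≤ n_f < n_i ≤ 8 and compute λ = 1240 / [13.6·1·(1/n_f² − 1/n_i²)].
Lines falling in [3630, 4910] nm: 8→5 (3741 nm), 5→4 (4052 nm), 7→5 (4654 nm).

3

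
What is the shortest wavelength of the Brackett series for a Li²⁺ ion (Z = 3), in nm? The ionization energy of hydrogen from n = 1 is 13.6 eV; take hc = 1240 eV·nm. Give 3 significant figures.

162 nm

The Brackett series has lower level n_f = 4; the series limit corresponds to n_i → ∞.
ΔE_max = 13.6 × 9 / 4² = 7.650 eV.
λ_min = 1240 / 7.650 = 162 nm.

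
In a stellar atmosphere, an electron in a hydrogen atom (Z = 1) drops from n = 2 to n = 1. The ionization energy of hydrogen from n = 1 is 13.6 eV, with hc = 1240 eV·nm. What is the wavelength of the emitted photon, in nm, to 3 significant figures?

ΔE = 13.60 × (1/1² − 1/2²) = 13.60 × 0.7500 = 10.20 eV.
λ = hc/ΔE = 1240 / 10.20 = 122 nm.

122 nm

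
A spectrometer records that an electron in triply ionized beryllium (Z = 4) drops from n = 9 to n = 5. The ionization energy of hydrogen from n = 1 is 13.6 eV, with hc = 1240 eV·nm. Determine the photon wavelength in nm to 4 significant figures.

For Z = 4 the level energies scale as Z², so the effective Rydberg energy is 13.6 × 16 = 217.6 eV.
ΔE = 217.6 × (1/5² − 1/9²) = 217.6 × 0.02765 = 6.018 eV.
λ = hc/ΔE = 1240 / 6.018 = 206.1 nm.

206.1 nm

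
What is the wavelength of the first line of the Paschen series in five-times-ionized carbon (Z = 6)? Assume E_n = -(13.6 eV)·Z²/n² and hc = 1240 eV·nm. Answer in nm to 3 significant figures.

52.1 nm

The Paschen series terminates on n_f = 3; the first line has n_i = 3+1 = 4.
ΔE = 489.6 × (1/3² − 1/4²) = 23.80 eV.
λ = 1240 / 23.80 = 52.1 nm.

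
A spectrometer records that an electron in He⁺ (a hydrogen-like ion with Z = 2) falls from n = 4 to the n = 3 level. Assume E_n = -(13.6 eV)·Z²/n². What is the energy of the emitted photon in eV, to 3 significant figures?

The Bohr energies scale as Z², so for Z = 2: E_n = −54.40/n² eV.
E_4 = −54.40/16 = −3.400 eV and E_3 = −54.40/9 = −6.044 eV.
The photon energy is |E_4 − E_3| = 2.64 eV.

2.64 eV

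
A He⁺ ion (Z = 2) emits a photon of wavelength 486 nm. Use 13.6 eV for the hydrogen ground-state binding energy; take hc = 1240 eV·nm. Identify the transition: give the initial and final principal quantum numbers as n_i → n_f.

n_i = 8, n_f = 4

The photon energy is ΔE = hc/λ = 1240 / 486 = 2.551 eV.
With Z = 2, ΔE = 54.40 × (1/n_f² − 1/n_i²), so 1/n_f² − 1/n_i² = 0.04690.
Trying n_f = 4 gives 1/n_i² = 0.01560, i.e. n_i ≈ 8; this pair matches.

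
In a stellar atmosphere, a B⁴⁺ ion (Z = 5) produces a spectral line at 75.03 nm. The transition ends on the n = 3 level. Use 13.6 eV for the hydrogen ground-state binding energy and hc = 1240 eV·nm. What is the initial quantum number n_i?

The photon energy is ΔE = hc/λ = 1240 / 75.03 = 16.53 eV.
With Z = 5, ΔE = 340.0 × (1/n_f² − 1/n_i²), so 1/n_f² − 1/n_i² = 0.04861.
With n_f = 3: 1/n_i² = 1/9 − 0.04861 = 0.06250, so n_i ≈ 4.00.

n_i = 4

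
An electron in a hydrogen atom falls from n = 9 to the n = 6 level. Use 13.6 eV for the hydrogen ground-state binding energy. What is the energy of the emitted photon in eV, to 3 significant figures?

E_9 = −13.60/81 = −0.1679 eV and E_6 = −13.60/36 = −0.3778 eV.
The photon energy is |E_9 − E_6| = 0.210 eV.

0.210 eV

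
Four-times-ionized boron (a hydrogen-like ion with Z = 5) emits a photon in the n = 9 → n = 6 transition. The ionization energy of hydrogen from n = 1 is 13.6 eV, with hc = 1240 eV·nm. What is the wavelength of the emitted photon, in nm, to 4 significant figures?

For Z = 5 the level energies scale as Z², so the effective Rydberg energy is 13.6 × 25 = 340.0 eV.
ΔE = 340.0 × (1/6² − 1/9²) = 340.0 × 0.01543 = 5.247 eV.
λ = hc/ΔE = 1240 / 5.247 = 236.3 nm.

236.3 nm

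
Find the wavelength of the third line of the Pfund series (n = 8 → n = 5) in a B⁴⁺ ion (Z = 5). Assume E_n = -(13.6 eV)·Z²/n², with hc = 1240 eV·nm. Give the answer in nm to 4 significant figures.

The Pfund series terminates on n_f = 5; the third line has n_i = 5+3 = 8.
ΔE = 340.0 × (1/5² − 1/8²) = 8.288 eV.
λ = 1240 / 8.288 = 149.6 nm.

149.6 nm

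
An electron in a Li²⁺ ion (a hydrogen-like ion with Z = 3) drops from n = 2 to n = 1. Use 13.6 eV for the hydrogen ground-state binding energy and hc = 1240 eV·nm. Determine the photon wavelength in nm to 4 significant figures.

For Z = 3 the level energies scale as Z², so the effective Rydberg energy is 13.6 × 9 = 122.4 eV.
ΔE = 122.4 × (1/1² − 1/2²) = 122.4 × 0.7500 = 91.80 eV.
λ = hc/ΔE = 1240 / 91.80 = 13.51 nm.

13.51 nm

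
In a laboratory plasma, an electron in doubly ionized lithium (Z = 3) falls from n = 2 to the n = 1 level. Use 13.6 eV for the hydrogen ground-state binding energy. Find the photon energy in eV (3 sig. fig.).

91.8 eV

The Bohr energies scale as Z², so for Z = 3: E_n = −122.4/n² eV.
E_2 = −122.4/4 = −30.60 eV and E_1 = −122.4/1 = −122.4 eV.
The photon energy is |E_2 − E_1| = 91.8 eV.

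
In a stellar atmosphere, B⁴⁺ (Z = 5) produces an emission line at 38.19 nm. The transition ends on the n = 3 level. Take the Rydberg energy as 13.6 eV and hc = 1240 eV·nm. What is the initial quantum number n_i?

n_i = 8

The photon energy is ΔE = hc/λ = 1240 / 38.19 = 32.47 eV.
With Z = 5, ΔE = 340.0 × (1/n_f² − 1/n_i²), so 1/n_f² − 1/n_i² = 0.09550.
With n_f = 3: 1/n_i² = 1/9 − 0.09550 = 0.01561, so n_i ≈ 8.00.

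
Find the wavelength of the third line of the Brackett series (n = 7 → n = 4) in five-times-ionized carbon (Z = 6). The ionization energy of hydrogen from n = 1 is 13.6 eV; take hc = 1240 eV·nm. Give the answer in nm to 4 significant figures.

60.17 nm

The Brackett series terminates on n_f = 4; the third line has n_i = 4+3 = 7.
ΔE = 489.6 × (1/4² − 1/7²) = 20.61 eV.
λ = 1240 / 20.61 = 60.17 nm.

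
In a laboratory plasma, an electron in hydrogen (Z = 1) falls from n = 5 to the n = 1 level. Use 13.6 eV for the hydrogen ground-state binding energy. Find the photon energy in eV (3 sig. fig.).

E_5 = −13.60/25 = −0.5440 eV and E_1 = −13.60/1 = −13.60 eV.
The photon energy is |E_5 − E_1| = 13.1 eV.

13.1 eV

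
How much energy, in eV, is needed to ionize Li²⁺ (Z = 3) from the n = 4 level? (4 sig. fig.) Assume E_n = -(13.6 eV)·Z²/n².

E_n = −13.6 Z²/n² = −122.4/n² eV for Z = 3.
E_4 = −122.4/16 = −7.650 eV, so ionization (to E = 0) requires 7.650 eV.

7.650 eV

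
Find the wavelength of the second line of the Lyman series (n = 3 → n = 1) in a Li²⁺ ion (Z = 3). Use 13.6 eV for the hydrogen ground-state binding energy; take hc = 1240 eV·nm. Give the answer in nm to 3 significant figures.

11.4 nm

The Lyman series terminates on n_f = 1; the second line has n_i = 1+2 = 3.
ΔE = 122.4 × (1/1² − 1/3²) = 108.8 eV.
λ = 1240 / 108.8 = 11.4 nm.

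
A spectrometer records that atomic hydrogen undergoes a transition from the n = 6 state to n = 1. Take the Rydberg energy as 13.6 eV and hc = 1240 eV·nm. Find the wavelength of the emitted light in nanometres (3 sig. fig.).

ΔE = 13.60 × (1/1² − 1/6²) = 13.60 × 0.9722 = 13.22 eV.
λ = hc/ΔE = 1240 / 13.22 = 93.8 nm.
This line belongs to the Lyman series.

93.8 nm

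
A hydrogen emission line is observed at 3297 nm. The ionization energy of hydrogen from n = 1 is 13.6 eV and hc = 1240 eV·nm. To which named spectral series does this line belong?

Pfund

ΔE = 1240/3297 = 0.3761 eV.
This matches 13.6 × (1/5² − 1/9²), so n_f = 5: the Pfund series.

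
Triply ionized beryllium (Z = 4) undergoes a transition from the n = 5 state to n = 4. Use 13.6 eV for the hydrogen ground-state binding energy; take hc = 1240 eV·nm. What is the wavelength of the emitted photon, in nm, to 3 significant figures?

253 nm

For Z = 4 the level energies scale as Z², so the effective Rydberg energy is 13.6 × 16 = 217.6 eV.
ΔE = 217.6 × (1/4² − 1/5²) = 217.6 × 0.02250 = 4.896 eV.
λ = hc/ΔE = 1240 / 4.896 = 253 nm.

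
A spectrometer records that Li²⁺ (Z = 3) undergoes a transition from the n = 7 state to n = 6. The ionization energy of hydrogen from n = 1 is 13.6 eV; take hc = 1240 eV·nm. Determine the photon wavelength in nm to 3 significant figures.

For Z = 3 the level energies scale as Z², so the effective Rydberg energy is 13.6 × 9 = 122.4 eV.
ΔE = 122.4 × (1/6² − 1/7²) = 122.4 × 0.007370 = 0.9020 eV.
λ = hc/ΔE = 1240 / 0.9020 = 1370 nm.

1370 nm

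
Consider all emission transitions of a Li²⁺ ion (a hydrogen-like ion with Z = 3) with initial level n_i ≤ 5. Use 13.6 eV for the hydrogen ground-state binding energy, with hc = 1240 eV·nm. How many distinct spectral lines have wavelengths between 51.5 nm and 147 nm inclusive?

3

Enumerate all n_i → n_f pairs with 1 ≤ n_f < n_i ≤ 5 and compute λ = 1240 / [13.6·9·(1/n_f² − 1/n_i²)].
Lines falling in [51.5, 147] nm: 4→2 (54.03 nm), 3→2 (72.94 nm), 5→3 (142.5 nm).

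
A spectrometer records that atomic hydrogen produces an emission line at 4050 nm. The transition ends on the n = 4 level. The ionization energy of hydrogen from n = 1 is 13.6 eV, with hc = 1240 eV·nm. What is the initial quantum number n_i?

The photon energy is ΔE = hc/λ = 1240 / 4050 = 0.3062 eV.
With Z = 1, ΔE = 13.60 × (1/n_f² − 1/n_i²), so 1/n_f² − 1/n_i² = 0.02251.
With n_f = 4: 1/n_i² = 1/16 − 0.02251 = 0.03999, so n_i ≈ 5.00.

n_i = 5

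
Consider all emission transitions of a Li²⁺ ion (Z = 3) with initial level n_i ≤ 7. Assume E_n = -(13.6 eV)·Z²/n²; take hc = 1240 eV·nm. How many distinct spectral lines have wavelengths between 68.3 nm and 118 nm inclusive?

2

Enumerate all n_i → n_f pairs with 1 ≤ n_f < n_i ≤ 7 and compute λ = 1240 / [13.6·9·(1/n_f² − 1/n_i²)].
Lines falling in [68.3, 118] nm: 3→2 (72.94 nm), 7→3 (111.7 nm).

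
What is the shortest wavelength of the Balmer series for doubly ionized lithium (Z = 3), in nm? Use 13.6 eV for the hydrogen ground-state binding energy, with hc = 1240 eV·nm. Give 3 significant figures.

40.5 nm

The Balmer series has lower level n_f = 2; the series limit corresponds to n_i → ∞.
ΔE_max = 13.6 × 9 / 2² = 30.60 eV.
λ_min = 1240 / 30.60 = 40.5 nm.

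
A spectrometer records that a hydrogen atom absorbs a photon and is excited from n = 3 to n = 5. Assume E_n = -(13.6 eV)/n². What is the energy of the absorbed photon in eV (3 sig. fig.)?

E_5 = −13.60/25 = −0.5440 eV and E_3 = −13.60/9 = −1.511 eV.
The photon energy is |E_5 − E_3| = 0.967 eV.

0.967 eV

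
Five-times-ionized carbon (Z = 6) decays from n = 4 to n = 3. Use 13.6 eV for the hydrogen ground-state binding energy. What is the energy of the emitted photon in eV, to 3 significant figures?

The Bohr energies scale as Z², so for Z = 6: E_n = −489.6/n² eV.
E_4 = −489.6/16 = −30.60 eV and E_3 = −489.6/9 = −54.40 eV.
The photon energy is |E_4 − E_3| = 23.8 eV.

23.8 eV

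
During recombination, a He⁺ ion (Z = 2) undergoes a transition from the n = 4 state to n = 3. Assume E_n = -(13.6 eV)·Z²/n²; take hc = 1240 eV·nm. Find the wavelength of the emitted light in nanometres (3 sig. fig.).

469 nm

For Z = 2 the level energies scale as Z², so the effective Rydberg energy is 13.6 × 4 = 54.40 eV.
ΔE = 54.40 × (1/3² − 1/4²) = 54.40 × 0.04861 = 2.644 eV.
λ = hc/ΔE = 1240 / 2.644 = 469 nm.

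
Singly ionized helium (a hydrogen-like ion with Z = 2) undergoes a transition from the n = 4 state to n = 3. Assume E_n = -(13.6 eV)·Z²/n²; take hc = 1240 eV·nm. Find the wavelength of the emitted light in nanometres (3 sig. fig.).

For Z = 2 the level energies scale as Z², so the effective Rydberg energy is 13.6 × 4 = 54.40 eV.
ΔE = 54.40 × (1/3² − 1/4²) = 54.40 × 0.04861 = 2.644 eV.
λ = hc/ΔE = 1240 / 2.644 = 469 nm.

469 nm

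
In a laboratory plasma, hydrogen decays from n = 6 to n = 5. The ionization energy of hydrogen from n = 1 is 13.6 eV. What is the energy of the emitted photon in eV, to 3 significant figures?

0.166 eV

E_6 = −13.60/36 = −0.3778 eV and E_5 = −13.60/25 = −0.5440 eV.
The photon energy is |E_6 − E_5| = 0.166 eV.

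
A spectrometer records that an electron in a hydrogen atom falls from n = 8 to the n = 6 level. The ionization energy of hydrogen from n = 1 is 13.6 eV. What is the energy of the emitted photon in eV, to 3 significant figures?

0.165 eV

E_8 = −13.60/64 = −0.2125 eV and E_6 = −13.60/36 = −0.3778 eV.
The photon energy is |E_8 − E_6| = 0.165 eV.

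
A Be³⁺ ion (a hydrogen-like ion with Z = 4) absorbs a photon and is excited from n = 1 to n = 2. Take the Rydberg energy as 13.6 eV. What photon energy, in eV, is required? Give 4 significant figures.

The Bohr energies scale as Z², so for Z = 4: E_n = −217.6/n² eV.
E_2 = −217.6/4 = −54.40 eV and E_1 = −217.6/1 = −217.6 eV.
The photon energy is |E_2 − E_1| = 163.2 eV.

163.2 eV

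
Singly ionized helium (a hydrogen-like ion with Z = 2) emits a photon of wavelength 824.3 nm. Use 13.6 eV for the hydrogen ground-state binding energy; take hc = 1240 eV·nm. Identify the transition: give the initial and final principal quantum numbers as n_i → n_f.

n_i = 9, n_f = 5

The photon energy is ΔE = hc/λ = 1240 / 824.3 = 1.504 eV.
With Z = 2, ΔE = 54.40 × (1/n_f² − 1/n_i²), so 1/n_f² − 1/n_i² = 0.02765.
Trying n_f = 5 gives 1/n_i² = 0.01235, i.e. n_i ≈ 9; this pair matches.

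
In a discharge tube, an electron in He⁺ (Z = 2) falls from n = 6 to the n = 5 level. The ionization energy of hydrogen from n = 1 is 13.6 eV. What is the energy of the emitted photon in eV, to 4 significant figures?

The Bohr energies scale as Z², so for Z = 2: E_n = −54.40/n² eV.
E_6 = −54.40/36 = −1.511 eV and E_5 = −54.40/25 = −2.176 eV.
The photon energy is |E_6 − E_5| = 0.6649 eV.

0.6649 eV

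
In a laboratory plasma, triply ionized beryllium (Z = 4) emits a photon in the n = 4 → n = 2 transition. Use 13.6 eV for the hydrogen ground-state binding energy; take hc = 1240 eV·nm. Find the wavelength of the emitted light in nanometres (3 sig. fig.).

For Z = 4 the level energies scale as Z², so the effective Rydberg energy is 13.6 × 16 = 217.6 eV.
ΔE = 217.6 × (1/2² − 1/4²) = 217.6 × 0.1875 = 40.80 eV.
λ = hc/ΔE = 1240 / 40.80 = 30.4 nm.

30.4 nm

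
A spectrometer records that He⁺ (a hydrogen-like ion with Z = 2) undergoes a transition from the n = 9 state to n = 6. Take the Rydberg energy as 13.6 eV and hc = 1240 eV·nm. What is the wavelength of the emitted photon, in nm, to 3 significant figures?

For Z = 2 the level energies scale as Z², so the effective Rydberg energy is 13.6 × 4 = 54.40 eV.
ΔE = 54.40 × (1/6² − 1/9²) = 54.40 × 0.01543 = 0.8395 eV.
λ = hc/ΔE = 1240 / 0.8395 = 1480 nm.

1480 nm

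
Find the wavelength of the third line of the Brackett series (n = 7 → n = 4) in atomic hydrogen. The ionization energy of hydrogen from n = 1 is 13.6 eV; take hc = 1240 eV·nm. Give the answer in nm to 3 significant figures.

The Brackett series terminates on n_f = 4; the third line has n_i = 4+3 = 7.
ΔE = 13.60 × (1/4² − 1/7²) = 0.5724 eV.
λ = 1240 / 0.5724 = 2170 nm.

2170 nm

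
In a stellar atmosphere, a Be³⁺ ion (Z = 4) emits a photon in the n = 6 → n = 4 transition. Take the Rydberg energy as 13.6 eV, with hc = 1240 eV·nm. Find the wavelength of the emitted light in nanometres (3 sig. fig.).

For Z = 4 the level energies scale as Z², so the effective Rydberg energy is 13.6 × 16 = 217.6 eV.
ΔE = 217.6 × (1/4² − 1/6²) = 217.6 × 0.03472 = 7.556 eV.
λ = hc/ΔE = 1240 / 7.556 = 164 nm.

164 nm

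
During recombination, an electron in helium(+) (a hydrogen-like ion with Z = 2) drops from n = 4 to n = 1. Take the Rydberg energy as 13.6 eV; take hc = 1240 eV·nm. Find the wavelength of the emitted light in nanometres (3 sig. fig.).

For Z = 2 the level energies scale as Z², so the effective Rydberg energy is 13.6 × 4 = 54.40 eV.
ΔE = 54.40 × (1/1² − 1/4²) = 54.40 × 0.9375 = 51.00 eV.
λ = hc/ΔE = 1240 / 51.00 = 24.3 nm.

24.3 nm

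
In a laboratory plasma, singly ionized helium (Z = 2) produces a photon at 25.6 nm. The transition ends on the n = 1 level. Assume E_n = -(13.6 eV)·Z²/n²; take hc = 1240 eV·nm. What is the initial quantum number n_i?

n_i = 3

The photon energy is ΔE = hc/λ = 1240 / 25.6 = 48.44 eV.
With Z = 2, ΔE = 54.40 × (1/n_f² − 1/n_i²), so 1/n_f² − 1/n_i² = 0.8904.
With n_f = 1: 1/n_i² = 1/1 − 0.8904 = 0.1096, so n_i ≈ 3.02.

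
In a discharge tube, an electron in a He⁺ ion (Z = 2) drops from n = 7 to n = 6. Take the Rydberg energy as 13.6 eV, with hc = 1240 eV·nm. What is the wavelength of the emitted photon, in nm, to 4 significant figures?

3093 nm

For Z = 2 the level energies scale as Z², so the effective Rydberg energy is 13.6 × 4 = 54.40 eV.
ΔE = 54.40 × (1/6² − 1/7²) = 54.40 × 0.007370 = 0.4009 eV.
λ = hc/ΔE = 1240 / 0.4009 = 3093 nm.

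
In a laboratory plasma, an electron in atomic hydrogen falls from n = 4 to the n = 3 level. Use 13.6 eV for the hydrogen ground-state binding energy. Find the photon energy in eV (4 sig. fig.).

E_4 = −13.60/16 = −0.8500 eV and E_3 = −13.60/9 = −1.511 eV.
The photon energy is |E_4 − E_3| = 0.6611 eV.

0.6611 eV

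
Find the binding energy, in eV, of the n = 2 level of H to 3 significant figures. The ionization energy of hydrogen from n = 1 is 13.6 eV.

3.40 eV

E_2 = −13.60/4 = −3.40 eV, so ionization (to E = 0) requires 3.40 eV.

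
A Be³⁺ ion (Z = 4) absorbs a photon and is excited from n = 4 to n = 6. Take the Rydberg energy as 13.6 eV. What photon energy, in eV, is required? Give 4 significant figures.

The Bohr energies scale as Z², so for Z = 4: E_n = −217.6/n² eV.
E_6 = −217.6/36 = −6.044 eV and E_4 = −217.6/16 = −13.60 eV.
The photon energy is |E_6 − E_4| = 7.556 eV.

7.556 eV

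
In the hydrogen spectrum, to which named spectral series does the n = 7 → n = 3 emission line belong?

The series is set by the lower level: n_f = 3 is the Paschen series.

Paschen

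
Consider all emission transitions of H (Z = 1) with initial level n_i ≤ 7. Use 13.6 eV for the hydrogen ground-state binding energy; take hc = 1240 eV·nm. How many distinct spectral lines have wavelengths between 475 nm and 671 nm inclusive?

Enumerate all n_i → n_f pairs with 1 ≤ n_f < n_i ≤ 7 and compute λ = 1240 / [13.6·1·(1/n_f² − 1/n_i²)].
Lines falling in [475, 671] nm: 4→2 (486.3 nm), 3→2 (656.5 nm).

2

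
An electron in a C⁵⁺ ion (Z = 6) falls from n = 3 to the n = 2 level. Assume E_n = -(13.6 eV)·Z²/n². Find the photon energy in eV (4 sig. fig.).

68.00 eV

The Bohr energies scale as Z², so for Z = 6: E_n = −489.6/n² eV.
E_3 = −489.6/9 = −54.40 eV and E_2 = −489.6/4 = −122.4 eV.
The photon energy is |E_3 − E_2| = 68.00 eV.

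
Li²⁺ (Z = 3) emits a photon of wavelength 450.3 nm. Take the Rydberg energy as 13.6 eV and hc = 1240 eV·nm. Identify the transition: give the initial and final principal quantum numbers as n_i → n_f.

n_i = 5, n_f = 4

The photon energy is ΔE = hc/λ = 1240 / 450.3 = 2.754 eV.
With Z = 3, ΔE = 122.4 × (1/n_f² − 1/n_i²), so 1/n_f² − 1/n_i² = 0.02250.
Trying n_f = 4 gives 1/n_i² = 0.04000, i.e. n_i ≈ 5; this pair matches.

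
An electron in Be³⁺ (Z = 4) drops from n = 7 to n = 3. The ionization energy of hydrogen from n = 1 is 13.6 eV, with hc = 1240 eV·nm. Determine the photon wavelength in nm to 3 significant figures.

For Z = 4 the level energies scale as Z², so the effective Rydberg energy is 13.6 × 16 = 217.6 eV.
ΔE = 217.6 × (1/3² − 1/7²) = 217.6 × 0.09070 = 19.74 eV.
λ = hc/ΔE = 1240 / 19.74 = 62.8 nm.

62.8 nm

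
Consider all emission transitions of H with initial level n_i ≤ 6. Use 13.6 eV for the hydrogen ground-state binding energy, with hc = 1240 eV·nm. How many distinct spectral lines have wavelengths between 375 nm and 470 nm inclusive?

2

Enumerate all n_i → n_f pairs with 1 ≤ n_f < n_i ≤ 6 and compute λ = 1240 / [13.6·1·(1/n_f² − 1/n_i²)].
Lines falling in [375, 470] nm: 6→2 (410.3 nm), 5→2 (434.2 nm).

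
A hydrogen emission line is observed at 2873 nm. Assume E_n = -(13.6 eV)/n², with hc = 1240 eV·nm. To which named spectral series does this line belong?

Pfund

ΔE = 1240/2873 = 0.4316 eV.
This matches 13.6 × (1/5² − 1/11²), so n_f = 5: the Pfund series.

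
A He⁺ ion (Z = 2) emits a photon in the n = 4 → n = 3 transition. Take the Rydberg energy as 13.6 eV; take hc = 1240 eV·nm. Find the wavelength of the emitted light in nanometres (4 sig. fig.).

468.9 nm

For Z = 2 the level energies scale as Z², so the effective Rydberg energy is 13.6 × 4 = 54.40 eV.
ΔE = 54.40 × (1/3² − 1/4²) = 54.40 × 0.04861 = 2.644 eV.
λ = hc/ΔE = 1240 / 2.644 = 468.9 nm.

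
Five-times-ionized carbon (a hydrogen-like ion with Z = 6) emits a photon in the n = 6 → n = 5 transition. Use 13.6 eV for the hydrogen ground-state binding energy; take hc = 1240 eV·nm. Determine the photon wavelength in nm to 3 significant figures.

For Z = 6 the level energies scale as Z², so the effective Rydberg energy is 13.6 × 36 = 489.6 eV.
ΔE = 489.6 × (1/5² − 1/6²) = 489.6 × 0.01222 = 5.984 eV.
λ = hc/ΔE = 1240 / 5.984 = 207 nm.

207 nm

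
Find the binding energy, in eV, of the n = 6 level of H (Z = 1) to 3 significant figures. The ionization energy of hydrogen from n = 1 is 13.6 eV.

0.378 eV

E_6 = −13.60/36 = −0.378 eV, so ionization (to E = 0) requires 0.378 eV.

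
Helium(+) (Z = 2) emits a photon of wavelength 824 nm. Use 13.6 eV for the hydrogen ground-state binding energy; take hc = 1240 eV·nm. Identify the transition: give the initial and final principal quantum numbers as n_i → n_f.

The photon energy is ΔE = hc/λ = 1240 / 824 = 1.505 eV.
With Z = 2, ΔE = 54.40 × (1/n_f² − 1/n_i²), so 1/n_f² − 1/n_i² = 0.02766.
Trying n_f = 5 gives 1/n_i² = 0.01234, i.e. n_i ≈ 9; this pair matches.

n_i = 9, n_f = 5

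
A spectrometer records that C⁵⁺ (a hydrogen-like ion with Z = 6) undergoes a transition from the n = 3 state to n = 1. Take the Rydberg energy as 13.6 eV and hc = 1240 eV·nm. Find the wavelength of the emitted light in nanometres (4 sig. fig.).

2.849 nm

For Z = 6 the level energies scale as Z², so the effective Rydberg energy is 13.6 × 36 = 489.6 eV.
ΔE = 489.6 × (1/1² − 1/3²) = 489.6 × 0.8889 = 435.2 eV.
λ = hc/ΔE = 1240 / 435.2 = 2.849 nm.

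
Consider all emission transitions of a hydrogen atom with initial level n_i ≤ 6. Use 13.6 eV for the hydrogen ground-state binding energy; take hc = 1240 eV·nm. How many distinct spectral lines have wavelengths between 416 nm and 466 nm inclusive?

Enumerate all n_i → n_f pairs with 1 ≤ n_f < n_i ≤ 6 and compute λ = 1240 / [13.6·1·(1/n_f² − 1/n_i²)].
Lines falling in [416, 466] nm: 5→2 (434.2 nm).

1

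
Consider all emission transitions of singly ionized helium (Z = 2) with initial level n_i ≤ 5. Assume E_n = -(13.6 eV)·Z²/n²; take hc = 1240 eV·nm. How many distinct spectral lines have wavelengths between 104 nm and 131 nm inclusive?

Enumerate all n_i → n_f pairs with 1 ≤ n_f < n_i ≤ 5 and compute λ = 1240 / [13.6·4·(1/n_f² − 1/n_i²)].
Lines falling in [104, 131] nm: 5→2 (108.5 nm), 4→2 (121.6 nm).

2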